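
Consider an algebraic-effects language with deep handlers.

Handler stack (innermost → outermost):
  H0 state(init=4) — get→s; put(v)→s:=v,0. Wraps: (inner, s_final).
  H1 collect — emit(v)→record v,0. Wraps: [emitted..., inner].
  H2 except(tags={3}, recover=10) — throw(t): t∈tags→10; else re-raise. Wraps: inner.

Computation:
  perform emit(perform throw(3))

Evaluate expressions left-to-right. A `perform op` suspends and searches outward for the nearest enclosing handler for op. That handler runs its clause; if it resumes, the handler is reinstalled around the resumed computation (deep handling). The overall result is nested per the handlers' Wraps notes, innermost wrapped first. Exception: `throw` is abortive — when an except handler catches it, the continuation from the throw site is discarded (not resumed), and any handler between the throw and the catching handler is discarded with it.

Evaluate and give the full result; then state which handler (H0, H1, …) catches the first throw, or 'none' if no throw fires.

Evaluation trace:
throw(3) @ H2 caught ⇒ 10
= 10

Answer: 10 ; first throw caught by: H2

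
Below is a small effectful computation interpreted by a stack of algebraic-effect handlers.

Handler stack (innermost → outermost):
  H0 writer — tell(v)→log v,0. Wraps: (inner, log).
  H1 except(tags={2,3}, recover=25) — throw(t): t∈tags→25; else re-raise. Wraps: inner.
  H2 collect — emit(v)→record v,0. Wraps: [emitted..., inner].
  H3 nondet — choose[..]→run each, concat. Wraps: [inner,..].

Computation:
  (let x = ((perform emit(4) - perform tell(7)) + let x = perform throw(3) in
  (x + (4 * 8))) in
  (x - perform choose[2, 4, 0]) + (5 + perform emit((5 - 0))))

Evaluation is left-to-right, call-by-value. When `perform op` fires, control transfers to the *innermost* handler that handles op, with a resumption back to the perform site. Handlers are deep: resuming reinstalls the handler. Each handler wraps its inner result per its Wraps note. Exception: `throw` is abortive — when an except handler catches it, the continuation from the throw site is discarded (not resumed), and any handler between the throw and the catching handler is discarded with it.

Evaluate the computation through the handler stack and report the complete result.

Answer: [[4, 25]]

Evaluation trace:
emit(4) @ H2 ⇒ out+=4
tell(7) @ H0 ⇒ log+=7
throw(3) @ H1 caught ⇒ 25
H2 returns [4, 25]
H3 returns [[4, 25]]
= [[4, 25]]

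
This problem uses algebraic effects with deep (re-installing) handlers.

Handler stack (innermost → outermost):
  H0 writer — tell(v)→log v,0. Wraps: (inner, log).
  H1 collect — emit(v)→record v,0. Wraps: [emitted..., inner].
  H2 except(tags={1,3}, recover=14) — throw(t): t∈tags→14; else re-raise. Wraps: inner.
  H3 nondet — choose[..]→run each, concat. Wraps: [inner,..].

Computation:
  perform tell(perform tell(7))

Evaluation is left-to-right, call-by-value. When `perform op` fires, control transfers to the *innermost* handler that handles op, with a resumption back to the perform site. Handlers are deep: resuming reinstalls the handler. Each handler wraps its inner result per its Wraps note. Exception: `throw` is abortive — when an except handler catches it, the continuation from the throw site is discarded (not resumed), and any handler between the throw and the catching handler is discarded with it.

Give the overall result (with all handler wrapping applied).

Answer: [[(0, (7, 0))]]

Evaluation trace:
tell(7) @ H0 ⇒ log+=7
tell(0) @ H0 ⇒ log+=0
H0 returns (0, (7, 0))
H1 returns [(0, (7, 0))]
H2 returns [(0, (7, 0))]
H3 returns [[(0, (7, 0))]]
= [[(0, (7, 0))]]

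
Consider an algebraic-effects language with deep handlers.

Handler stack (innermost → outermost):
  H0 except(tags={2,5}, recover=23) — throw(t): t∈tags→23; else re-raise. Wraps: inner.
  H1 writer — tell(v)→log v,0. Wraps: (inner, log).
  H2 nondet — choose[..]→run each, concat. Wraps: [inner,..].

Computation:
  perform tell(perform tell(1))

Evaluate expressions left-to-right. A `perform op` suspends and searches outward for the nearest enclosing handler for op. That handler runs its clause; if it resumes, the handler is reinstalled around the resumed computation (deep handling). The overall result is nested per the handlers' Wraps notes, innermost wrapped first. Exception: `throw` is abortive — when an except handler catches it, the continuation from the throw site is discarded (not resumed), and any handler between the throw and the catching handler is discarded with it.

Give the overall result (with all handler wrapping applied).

Answer: [(0, (1, 0))]

Step-by-step:
tell(1) @ H1 ⇒ log+=1
tell(0) @ H1 ⇒ log+=0
H0 returns 0
H1 returns (0, (1, 0))
H2 returns [(0, (1, 0))]
= [(0, (1, 0))]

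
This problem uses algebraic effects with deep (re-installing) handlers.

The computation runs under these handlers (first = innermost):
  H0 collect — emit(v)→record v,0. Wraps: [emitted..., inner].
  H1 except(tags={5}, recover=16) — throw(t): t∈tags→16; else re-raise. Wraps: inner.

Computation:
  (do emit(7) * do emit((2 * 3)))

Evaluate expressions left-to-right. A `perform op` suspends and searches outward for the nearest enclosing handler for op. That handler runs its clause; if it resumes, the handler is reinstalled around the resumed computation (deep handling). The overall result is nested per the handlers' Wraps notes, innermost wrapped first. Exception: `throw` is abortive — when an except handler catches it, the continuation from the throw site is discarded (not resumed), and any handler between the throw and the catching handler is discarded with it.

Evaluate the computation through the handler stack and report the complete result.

Step-by-step:
emit(7) @ H0 ⇒ out+=7
emit(6) @ H0 ⇒ out+=6
H0 returns [7, 6, 0]
H1 returns [7, 6, 0]
= [7, 6, 0]

Answer: [7, 6, 0]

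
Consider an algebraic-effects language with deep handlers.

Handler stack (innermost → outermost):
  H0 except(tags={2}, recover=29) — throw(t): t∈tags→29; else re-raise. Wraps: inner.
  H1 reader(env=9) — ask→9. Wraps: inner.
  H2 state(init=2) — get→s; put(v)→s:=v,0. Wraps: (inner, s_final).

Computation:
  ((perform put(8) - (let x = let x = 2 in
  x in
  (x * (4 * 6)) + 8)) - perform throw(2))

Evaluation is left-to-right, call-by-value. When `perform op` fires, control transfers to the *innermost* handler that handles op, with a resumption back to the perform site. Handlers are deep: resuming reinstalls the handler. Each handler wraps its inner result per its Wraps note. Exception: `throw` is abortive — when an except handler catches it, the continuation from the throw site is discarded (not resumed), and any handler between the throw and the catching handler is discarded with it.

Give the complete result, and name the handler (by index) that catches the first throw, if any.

Step-by-step:
put(8) @ H2 ⇒ s:=8
throw(2) @ H0 caught ⇒ 29
H1 returns 29
H2 returns (29, 8)
= (29, 8)

Answer: (29, 8) ; first throw caught by: H0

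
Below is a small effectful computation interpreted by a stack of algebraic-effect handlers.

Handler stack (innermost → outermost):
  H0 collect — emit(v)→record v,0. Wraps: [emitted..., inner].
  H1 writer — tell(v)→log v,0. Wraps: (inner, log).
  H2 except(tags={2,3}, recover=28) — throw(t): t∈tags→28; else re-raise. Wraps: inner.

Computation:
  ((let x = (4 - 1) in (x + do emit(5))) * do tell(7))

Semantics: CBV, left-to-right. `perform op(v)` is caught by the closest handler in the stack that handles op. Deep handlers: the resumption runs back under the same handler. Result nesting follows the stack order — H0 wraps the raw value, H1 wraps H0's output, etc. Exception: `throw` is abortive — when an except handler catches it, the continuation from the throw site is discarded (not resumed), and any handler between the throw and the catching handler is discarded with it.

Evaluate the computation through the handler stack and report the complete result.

Answer: ([5, 0], (7))

Working:
emit(5) @ H0 ⇒ out+=5
tell(7) @ H1 ⇒ log+=7
H0 returns [5, 0]
H1 returns ([5, 0], (7))
H2 returns ([5, 0], (7))
= ([5, 0], (7))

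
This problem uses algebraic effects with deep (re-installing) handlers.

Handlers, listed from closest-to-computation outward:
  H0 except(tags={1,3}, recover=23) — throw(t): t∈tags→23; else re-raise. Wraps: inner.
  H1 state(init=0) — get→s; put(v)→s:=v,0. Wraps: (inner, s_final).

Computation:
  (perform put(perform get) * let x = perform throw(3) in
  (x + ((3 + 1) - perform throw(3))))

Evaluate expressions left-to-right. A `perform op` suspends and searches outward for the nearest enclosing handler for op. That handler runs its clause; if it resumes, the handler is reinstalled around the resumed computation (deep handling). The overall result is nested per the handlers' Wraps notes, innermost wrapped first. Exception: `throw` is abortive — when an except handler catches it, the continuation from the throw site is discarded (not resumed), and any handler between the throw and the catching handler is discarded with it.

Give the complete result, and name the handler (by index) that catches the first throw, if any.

Working:
get @ H1 ⇒ 0
put(0) @ H1 ⇒ s:=0
throw(3) @ H0 caught ⇒ 23
H1 returns (23, 0)
= (23, 0)

Answer: (23, 0) ; first throw caught by: H0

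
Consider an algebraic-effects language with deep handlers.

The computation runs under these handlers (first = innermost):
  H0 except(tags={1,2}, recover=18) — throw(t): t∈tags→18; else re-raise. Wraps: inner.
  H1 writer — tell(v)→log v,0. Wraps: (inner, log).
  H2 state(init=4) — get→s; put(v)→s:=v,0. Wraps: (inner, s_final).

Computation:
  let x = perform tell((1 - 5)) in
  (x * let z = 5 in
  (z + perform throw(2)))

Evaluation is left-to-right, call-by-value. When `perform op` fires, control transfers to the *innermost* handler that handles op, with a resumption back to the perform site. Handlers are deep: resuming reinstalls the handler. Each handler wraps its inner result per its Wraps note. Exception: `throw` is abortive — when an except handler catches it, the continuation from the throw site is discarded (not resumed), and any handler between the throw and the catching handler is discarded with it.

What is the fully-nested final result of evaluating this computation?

Step-by-step:
tell(-4) @ H1 ⇒ log+=-4
throw(2) @ H0 caught ⇒ 18
H1 returns (18, (-4))
H2 returns ((18, (-4)), 4)
= ((18, (-4)), 4)

Answer: ((18, (-4)), 4)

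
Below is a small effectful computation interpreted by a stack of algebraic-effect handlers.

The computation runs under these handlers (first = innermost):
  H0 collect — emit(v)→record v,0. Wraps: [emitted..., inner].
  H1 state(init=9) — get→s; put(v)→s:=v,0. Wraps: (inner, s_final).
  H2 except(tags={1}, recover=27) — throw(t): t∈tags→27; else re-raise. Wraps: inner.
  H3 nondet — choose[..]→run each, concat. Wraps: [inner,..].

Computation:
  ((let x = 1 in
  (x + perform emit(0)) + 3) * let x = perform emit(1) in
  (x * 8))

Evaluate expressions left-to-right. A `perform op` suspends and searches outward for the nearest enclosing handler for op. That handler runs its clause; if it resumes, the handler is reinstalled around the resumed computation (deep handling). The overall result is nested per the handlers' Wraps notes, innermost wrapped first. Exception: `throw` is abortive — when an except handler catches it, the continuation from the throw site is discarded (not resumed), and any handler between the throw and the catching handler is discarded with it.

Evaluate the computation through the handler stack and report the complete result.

Answer: [([0, 1, 0], 9)]

Evaluation trace:
emit(0) @ H0 ⇒ out+=0
emit(1) @ H0 ⇒ out+=1
H0 returns [0, 1, 0]
H1 returns ([0, 1, 0], 9)
H2 returns ([0, 1, 0], 9)
H3 returns [([0, 1, 0], 9)]
= [([0, 1, 0], 9)]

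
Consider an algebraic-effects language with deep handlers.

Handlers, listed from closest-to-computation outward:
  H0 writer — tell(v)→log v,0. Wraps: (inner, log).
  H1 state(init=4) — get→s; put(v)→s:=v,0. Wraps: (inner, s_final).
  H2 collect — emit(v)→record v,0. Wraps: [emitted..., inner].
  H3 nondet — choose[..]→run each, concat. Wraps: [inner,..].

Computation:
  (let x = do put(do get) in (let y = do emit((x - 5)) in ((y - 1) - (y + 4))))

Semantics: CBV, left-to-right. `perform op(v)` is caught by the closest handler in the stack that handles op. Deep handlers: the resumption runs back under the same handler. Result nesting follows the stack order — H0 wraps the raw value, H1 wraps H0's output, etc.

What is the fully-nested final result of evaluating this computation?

Answer: [[-5, ((-5, ()), 4)]]

Step-by-step:
get @ H1 ⇒ 4
put(4) @ H1 ⇒ s:=4
emit(-5) @ H2 ⇒ out+=-5
H0 returns (-5, ())
H1 returns ((-5, ()), 4)
H2 returns [-5, ((-5, ()), 4)]
H3 returns [[-5, ((-5, ()), 4)]]
= [[-5, ((-5, ()), 4)]]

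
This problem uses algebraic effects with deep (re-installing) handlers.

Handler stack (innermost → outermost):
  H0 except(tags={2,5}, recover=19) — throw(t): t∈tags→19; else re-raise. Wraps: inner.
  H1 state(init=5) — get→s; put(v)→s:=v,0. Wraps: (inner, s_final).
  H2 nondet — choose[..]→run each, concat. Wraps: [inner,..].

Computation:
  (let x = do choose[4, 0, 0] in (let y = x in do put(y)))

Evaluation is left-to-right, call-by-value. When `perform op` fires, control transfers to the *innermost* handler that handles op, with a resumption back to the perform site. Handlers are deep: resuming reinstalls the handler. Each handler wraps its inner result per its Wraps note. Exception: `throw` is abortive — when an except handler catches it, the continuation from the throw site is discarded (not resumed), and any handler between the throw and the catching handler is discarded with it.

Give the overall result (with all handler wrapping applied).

Answer: [(0, 4), (0, 0), (0, 0)]

Working:
choose[4, 0, 0] @ H2
  branch[0] choose=4:
    put(4) @ H1 ⇒ s:=4
    H0 returns 0
    H1 returns (0, 4)
    H2 returns [(0, 4)]
  branch[1] choose=0:
    put(0) @ H1 ⇒ s:=0
    H0 returns 0
    H1 returns (0, 0)
    H2 returns [(0, 0)]
  branch[2] choose=0:
    put(0) @ H1 ⇒ s:=0
    H0 returns 0
    H1 returns (0, 0)
    H2 returns [(0, 0)]
= [(0, 4), (0, 0), (0, 0)]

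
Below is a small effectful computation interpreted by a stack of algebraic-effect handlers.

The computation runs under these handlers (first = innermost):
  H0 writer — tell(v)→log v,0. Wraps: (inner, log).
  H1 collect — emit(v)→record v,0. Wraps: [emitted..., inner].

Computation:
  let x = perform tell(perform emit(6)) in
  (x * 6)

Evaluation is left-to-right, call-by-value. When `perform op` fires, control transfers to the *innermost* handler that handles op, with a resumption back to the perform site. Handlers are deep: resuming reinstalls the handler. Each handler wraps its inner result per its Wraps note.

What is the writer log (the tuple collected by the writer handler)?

Answer: (0)

Step-by-step:
emit(6) @ H1 ⇒ out+=6
tell(0) @ H0 ⇒ log+=0
H0 returns (0, (0))
H1 returns [6, (0, (0))]
= [6, (0, (0))]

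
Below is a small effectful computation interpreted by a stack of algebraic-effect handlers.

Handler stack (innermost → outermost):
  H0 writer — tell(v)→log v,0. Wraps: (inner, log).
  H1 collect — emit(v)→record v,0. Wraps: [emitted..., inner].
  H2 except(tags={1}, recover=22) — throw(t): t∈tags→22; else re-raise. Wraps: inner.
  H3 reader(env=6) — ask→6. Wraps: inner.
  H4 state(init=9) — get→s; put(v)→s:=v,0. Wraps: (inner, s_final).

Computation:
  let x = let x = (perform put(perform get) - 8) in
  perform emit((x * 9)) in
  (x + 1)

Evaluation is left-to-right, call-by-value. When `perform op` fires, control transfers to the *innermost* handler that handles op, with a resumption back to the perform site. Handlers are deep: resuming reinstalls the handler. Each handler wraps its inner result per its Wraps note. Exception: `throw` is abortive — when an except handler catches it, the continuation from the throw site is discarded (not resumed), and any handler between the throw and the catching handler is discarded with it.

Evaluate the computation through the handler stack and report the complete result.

Working:
get @ H4 ⇒ 9
put(9) @ H4 ⇒ s:=9
emit(-72) @ H1 ⇒ out+=-72
H0 returns (1, ())
H1 returns [-72, (1, ())]
H2 returns [-72, (1, ())]
H3 returns [-72, (1, ())]
H4 returns ([-72, (1, ())], 9)
= ([-72, (1, ())], 9)

Answer: ([-72, (1, ())], 9)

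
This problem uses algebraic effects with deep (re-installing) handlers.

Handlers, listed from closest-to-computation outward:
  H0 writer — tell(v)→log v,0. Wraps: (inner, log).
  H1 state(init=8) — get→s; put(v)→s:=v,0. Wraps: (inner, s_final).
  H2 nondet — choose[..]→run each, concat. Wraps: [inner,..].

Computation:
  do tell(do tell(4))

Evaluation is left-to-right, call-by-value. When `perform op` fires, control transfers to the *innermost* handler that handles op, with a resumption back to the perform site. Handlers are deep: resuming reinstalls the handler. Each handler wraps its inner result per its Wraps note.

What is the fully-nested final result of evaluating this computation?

Answer: [((0, (4, 0)), 8)]

Step-by-step:
tell(4) @ H0 ⇒ log+=4
tell(0) @ H0 ⇒ log+=0
H0 returns (0, (4, 0))
H1 returns ((0, (4, 0)), 8)
H2 returns [((0, (4, 0)), 8)]
= [((0, (4, 0)), 8)]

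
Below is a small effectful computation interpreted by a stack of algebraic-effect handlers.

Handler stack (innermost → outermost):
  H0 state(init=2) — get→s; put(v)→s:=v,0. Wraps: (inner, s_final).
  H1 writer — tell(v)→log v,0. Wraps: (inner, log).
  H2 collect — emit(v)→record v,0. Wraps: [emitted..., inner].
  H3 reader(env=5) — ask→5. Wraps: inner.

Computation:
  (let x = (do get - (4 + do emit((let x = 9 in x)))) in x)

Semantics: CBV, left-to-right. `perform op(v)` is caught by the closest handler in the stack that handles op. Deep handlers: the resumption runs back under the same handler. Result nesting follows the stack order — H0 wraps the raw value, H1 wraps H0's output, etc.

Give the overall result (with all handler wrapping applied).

Answer: [9, ((-2, 2), ())]

Step-by-step:
get @ H0 ⇒ 2
emit(9) @ H2 ⇒ out+=9
H0 returns (-2, 2)
H1 returns ((-2, 2), ())
H2 returns [9, ((-2, 2), ())]
H3 returns [9, ((-2, 2), ())]
= [9, ((-2, 2), ())]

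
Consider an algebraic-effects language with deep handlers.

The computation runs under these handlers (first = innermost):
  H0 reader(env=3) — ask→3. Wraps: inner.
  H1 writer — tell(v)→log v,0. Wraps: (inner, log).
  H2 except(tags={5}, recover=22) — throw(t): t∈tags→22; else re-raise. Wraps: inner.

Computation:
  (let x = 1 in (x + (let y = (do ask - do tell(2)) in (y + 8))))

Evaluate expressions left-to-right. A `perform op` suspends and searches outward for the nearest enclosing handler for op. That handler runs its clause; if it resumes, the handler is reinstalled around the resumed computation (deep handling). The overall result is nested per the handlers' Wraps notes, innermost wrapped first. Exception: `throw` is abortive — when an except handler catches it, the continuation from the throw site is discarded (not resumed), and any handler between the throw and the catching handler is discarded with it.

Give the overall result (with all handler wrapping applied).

Answer: (12, (2))

Evaluation trace:
ask @ H0 ⇒ 3
tell(2) @ H1 ⇒ log+=2
H0 returns 12
H1 returns (12, (2))
H2 returns (12, (2))
= (12, (2))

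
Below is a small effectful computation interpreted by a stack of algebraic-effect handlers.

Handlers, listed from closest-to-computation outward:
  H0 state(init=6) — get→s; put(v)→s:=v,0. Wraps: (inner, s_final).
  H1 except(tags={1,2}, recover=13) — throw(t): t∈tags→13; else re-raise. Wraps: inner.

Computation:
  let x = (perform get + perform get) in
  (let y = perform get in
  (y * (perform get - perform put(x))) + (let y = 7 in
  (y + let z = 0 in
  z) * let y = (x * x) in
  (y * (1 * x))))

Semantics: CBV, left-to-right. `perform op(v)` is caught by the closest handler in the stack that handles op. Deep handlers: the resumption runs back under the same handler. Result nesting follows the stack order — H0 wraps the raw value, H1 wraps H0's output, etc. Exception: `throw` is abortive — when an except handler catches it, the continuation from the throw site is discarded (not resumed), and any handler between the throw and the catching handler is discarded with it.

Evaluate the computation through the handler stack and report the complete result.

Evaluation trace:
get @ H0 ⇒ 6
get @ H0 ⇒ 6
get @ H0 ⇒ 6
get @ H0 ⇒ 6
put(12) @ H0 ⇒ s:=12
H0 returns (12132, 12)
H1 returns (12132, 12)
= (12132, 12)

Answer: (12132, 12)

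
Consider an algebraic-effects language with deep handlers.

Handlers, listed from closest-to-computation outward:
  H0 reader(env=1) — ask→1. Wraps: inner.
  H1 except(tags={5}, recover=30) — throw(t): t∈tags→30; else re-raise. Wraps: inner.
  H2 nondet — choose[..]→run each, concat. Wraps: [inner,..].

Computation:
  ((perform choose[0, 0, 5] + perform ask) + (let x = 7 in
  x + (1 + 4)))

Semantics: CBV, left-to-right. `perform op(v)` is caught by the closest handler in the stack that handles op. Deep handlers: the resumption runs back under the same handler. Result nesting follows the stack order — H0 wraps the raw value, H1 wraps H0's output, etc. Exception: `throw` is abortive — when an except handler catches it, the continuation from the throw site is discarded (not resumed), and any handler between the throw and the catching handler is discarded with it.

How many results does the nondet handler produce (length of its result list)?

Step-by-step:
choose[0, 0, 5] @ H2
  branch[0] choose=0:
    ask @ H0 ⇒ 1
    H0 returns 13
    H1 returns 13
    H2 returns [13]
  branch[1] choose=0:
    ask @ H0 ⇒ 1
    H0 returns 13
    H1 returns 13
    H2 returns [13]
  branch[2] choose=5:
    ask @ H0 ⇒ 1
    H0 returns 18
    H1 returns 18
    H2 returns [18]
= [13, 13, 18]

Answer: 3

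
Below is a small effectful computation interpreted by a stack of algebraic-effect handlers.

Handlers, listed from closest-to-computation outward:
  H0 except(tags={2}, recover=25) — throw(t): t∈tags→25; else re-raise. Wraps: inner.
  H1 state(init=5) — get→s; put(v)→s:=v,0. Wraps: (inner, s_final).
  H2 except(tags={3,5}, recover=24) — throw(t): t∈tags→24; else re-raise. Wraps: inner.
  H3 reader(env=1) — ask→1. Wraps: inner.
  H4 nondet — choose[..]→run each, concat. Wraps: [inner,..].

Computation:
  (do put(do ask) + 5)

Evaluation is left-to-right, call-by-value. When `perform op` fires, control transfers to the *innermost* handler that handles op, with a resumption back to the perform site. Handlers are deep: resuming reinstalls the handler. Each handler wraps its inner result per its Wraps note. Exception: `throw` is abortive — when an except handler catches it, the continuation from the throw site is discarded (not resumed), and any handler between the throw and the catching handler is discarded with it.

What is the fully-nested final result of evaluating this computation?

Working:
ask @ H3 ⇒ 1
put(1) @ H1 ⇒ s:=1
H0 returns 5
H1 returns (5, 1)
H2 returns (5, 1)
H3 returns (5, 1)
H4 returns [(5, 1)]
= [(5, 1)]

Answer: [(5, 1)]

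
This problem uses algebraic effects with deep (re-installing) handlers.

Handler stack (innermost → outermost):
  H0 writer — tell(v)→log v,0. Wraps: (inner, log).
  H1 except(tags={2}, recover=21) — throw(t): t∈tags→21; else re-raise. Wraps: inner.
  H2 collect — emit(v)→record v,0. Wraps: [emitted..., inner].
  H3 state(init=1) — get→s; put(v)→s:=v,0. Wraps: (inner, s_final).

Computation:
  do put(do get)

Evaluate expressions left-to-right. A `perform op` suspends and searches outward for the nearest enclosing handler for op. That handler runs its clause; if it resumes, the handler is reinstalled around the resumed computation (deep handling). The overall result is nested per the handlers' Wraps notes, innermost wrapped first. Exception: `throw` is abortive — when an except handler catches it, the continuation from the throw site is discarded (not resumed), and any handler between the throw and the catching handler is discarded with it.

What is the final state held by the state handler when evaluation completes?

Step-by-step:
get @ H3 ⇒ 1
put(1) @ H3 ⇒ s:=1
H0 returns (0, ())
H1 returns (0, ())
H2 returns [(0, ())]
H3 returns ([(0, ())], 1)
= ([(0, ())], 1)

Answer: 1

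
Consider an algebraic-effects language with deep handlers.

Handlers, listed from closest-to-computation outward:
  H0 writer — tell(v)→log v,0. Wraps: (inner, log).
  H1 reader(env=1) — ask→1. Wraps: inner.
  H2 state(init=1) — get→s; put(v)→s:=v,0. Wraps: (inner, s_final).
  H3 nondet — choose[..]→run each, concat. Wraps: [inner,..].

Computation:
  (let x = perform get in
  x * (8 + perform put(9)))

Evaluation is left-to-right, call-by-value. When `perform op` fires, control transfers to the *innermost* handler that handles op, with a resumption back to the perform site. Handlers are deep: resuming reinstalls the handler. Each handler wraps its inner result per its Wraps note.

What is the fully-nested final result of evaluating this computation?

Working:
get @ H2 ⇒ 1
put(9) @ H2 ⇒ s:=9
H0 returns (8, ())
H1 returns (8, ())
H2 returns ((8, ()), 9)
H3 returns [((8, ()), 9)]
= [((8, ()), 9)]

Answer: [((8, ()), 9)]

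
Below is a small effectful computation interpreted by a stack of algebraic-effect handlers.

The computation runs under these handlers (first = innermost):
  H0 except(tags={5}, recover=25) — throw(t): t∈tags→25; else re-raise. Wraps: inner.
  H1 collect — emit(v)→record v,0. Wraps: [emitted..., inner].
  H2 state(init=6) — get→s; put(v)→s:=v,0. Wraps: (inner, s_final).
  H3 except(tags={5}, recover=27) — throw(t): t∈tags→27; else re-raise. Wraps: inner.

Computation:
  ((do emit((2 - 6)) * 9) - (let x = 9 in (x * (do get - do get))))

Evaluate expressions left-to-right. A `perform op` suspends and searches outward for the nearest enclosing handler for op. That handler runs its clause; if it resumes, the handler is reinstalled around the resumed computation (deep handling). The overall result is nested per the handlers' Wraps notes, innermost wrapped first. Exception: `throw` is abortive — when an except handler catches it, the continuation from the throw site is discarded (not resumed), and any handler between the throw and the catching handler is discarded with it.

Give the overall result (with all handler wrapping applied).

Working:
emit(-4) @ H1 ⇒ out+=-4
get @ H2 ⇒ 6
get @ H2 ⇒ 6
H0 returns 0
H1 returns [-4, 0]
H2 returns ([-4, 0], 6)
H3 returns ([-4, 0], 6)
= ([-4, 0], 6)

Answer: ([-4, 0], 6)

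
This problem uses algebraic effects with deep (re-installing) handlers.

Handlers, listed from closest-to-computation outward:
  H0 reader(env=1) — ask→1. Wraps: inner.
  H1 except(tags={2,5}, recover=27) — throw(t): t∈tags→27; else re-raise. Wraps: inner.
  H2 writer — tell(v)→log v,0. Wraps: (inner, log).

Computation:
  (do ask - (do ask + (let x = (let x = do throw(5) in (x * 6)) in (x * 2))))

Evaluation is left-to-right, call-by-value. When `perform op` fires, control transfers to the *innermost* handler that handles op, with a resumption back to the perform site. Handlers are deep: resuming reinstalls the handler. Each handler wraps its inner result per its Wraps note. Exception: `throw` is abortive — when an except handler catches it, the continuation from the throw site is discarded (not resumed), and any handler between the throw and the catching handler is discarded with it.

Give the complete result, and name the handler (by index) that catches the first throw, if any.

Working:
ask @ H0 ⇒ 1
ask @ H0 ⇒ 1
throw(5) @ H1 caught ⇒ 27
H2 returns (27, ())
= (27, ())

Answer: (27, ()) ; first throw caught by: H1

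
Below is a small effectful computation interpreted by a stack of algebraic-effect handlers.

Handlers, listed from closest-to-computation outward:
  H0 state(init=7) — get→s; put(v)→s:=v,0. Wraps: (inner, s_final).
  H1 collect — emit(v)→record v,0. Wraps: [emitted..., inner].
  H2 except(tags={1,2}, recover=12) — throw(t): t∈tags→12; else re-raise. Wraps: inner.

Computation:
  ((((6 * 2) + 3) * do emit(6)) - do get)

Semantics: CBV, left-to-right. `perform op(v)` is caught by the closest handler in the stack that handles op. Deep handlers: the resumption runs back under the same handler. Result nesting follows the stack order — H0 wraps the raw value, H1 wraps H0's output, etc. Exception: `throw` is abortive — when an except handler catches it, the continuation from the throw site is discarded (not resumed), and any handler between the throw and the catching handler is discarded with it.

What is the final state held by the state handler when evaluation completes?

Answer: 7

Evaluation trace:
emit(6) @ H1 ⇒ out+=6
get @ H0 ⇒ 7
H0 returns (-7, 7)
H1 returns [6, (-7, 7)]
H2 returns [6, (-7, 7)]
= [6, (-7, 7)]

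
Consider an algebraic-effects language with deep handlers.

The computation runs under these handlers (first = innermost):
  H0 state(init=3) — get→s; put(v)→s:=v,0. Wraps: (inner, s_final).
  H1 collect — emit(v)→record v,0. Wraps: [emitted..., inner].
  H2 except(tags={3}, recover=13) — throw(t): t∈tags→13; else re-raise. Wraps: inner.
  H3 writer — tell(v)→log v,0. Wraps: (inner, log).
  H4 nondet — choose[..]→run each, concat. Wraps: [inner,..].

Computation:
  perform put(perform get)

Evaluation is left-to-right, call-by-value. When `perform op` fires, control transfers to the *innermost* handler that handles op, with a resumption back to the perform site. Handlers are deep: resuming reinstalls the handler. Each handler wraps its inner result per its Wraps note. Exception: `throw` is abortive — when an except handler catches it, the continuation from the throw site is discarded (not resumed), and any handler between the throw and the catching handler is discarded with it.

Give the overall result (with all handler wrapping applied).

Answer: [([(0, 3)], ())]

Evaluation trace:
get @ H0 ⇒ 3
put(3) @ H0 ⇒ s:=3
H0 returns (0, 3)
H1 returns [(0, 3)]
H2 returns [(0, 3)]
H3 returns ([(0, 3)], ())
H4 returns [([(0, 3)], ())]
= [([(0, 3)], ())]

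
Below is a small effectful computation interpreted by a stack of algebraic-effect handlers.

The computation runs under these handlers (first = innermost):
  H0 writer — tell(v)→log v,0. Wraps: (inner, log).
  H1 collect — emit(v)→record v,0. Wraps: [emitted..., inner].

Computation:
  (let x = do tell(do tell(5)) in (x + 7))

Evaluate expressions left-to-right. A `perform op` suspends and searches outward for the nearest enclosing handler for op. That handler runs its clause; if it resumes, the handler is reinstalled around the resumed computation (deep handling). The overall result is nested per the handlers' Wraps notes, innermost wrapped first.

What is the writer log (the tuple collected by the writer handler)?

Working:
tell(5) @ H0 ⇒ log+=5
tell(0) @ H0 ⇒ log+=0
H0 returns (7, (5, 0))
H1 returns [(7, (5, 0))]
= [(7, (5, 0))]

Answer: (5, 0)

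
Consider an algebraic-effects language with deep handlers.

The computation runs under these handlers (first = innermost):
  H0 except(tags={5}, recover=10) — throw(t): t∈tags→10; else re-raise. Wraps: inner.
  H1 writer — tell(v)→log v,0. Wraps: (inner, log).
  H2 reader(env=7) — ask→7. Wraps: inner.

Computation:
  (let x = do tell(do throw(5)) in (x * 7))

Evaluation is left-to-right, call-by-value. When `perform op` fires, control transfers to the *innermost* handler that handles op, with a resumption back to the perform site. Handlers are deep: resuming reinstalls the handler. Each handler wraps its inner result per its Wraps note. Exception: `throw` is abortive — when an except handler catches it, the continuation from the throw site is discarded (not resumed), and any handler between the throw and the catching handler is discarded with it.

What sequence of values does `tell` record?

Answer: ()

Working:
throw(5) @ H0 caught ⇒ 10
H1 returns (10, ())
H2 returns (10, ())
= (10, ())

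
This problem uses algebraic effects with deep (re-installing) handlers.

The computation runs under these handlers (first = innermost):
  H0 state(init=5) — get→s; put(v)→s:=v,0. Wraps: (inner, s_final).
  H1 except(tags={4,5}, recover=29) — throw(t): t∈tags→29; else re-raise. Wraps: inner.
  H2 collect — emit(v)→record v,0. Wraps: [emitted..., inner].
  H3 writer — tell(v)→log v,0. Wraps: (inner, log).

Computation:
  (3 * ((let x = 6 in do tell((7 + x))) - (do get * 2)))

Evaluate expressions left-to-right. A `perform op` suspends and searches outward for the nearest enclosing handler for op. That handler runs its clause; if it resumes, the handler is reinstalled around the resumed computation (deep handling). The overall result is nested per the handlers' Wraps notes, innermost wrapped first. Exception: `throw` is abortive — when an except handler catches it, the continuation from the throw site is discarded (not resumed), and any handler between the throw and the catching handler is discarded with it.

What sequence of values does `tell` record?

Working:
tell(13) @ H3 ⇒ log+=13
get @ H0 ⇒ 5
H0 returns (-30, 5)
H1 returns (-30, 5)
H2 returns [(-30, 5)]
H3 returns ([(-30, 5)], (13))
= ([(-30, 5)], (13))

Answer: (13)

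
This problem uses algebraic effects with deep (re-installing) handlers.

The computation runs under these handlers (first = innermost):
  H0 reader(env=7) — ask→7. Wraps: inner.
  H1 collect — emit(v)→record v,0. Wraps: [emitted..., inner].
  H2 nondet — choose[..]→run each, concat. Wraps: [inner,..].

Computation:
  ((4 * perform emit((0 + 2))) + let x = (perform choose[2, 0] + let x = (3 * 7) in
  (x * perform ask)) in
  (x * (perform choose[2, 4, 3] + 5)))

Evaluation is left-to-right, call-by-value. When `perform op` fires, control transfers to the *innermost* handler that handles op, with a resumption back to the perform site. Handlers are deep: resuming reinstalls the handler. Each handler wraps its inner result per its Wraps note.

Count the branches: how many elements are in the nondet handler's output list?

Answer: 6

Step-by-step:
emit(2) @ H1 ⇒ out+=2
choose[2, 0] @ H2
  branch[0] choose=2:
    ask @ H0 ⇒ 7
    choose[2, 4, 3] @ H2
      branch[0] choose=2:
        H0 returns 1043
        H1 returns [2, 1043]
        H2 returns [[2, 1043]]
      branch[1] choose=4:
        H0 returns 1341
        H1 returns [2, 1341]
        H2 returns [[2, 1341]]
      branch[2] choose=3:
        H0 returns 1192
        H1 returns [2, 1192]
        H2 returns [[2, 1192]]
  branch[1] choose=0:
    ask @ H0 ⇒ 7
    choose[2, 4, 3] @ H2
      branch[0] choose=2:
        H0 returns 1029
        H1 returns [2, 1029]
        H2 returns [[2, 1029]]
      branch[1] choose=4:
        H0 returns 1323
        H1 returns [2, 1323]
        H2 returns [[2, 1323]]
      branch[2] choose=3:
        H0 returns 1176
        H1 returns [2, 1176]
        H2 returns [[2, 1176]]
= [[2, 1043], [2, 1341], [2, 1192], [2, 1029], [2, 1323], [2, 1176]]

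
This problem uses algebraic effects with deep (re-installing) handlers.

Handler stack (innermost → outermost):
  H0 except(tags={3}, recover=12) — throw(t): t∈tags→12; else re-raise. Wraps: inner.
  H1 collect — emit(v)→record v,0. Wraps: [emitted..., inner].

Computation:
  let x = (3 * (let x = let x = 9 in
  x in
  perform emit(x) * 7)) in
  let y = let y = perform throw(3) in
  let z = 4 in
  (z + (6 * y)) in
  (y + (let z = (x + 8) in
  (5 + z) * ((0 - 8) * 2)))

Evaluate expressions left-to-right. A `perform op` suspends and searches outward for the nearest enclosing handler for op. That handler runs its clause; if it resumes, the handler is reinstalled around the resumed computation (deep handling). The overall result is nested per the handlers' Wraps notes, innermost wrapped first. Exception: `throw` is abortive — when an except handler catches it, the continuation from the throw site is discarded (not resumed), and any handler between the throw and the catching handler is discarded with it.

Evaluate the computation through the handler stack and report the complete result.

Evaluation trace:
emit(9) @ H1 ⇒ out+=9
throw(3) @ H0 caught ⇒ 12
H1 returns [9, 12]
= [9, 12]

Answer: [9, 12]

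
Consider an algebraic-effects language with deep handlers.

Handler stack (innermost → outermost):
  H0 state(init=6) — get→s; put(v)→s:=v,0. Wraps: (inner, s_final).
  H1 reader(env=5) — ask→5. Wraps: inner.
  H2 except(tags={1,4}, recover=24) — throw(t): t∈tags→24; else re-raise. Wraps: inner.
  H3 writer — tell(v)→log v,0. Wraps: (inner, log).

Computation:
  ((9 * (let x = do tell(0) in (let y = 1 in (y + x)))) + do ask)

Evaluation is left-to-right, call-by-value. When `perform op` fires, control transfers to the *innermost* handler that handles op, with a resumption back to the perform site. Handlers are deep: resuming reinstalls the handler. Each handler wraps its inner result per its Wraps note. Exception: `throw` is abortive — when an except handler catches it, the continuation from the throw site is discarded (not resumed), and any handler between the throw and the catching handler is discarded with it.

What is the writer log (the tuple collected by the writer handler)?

Answer: (0)

Working:
tell(0) @ H3 ⇒ log+=0
ask @ H1 ⇒ 5
H0 returns (14, 6)
H1 returns (14, 6)
H2 returns (14, 6)
H3 returns ((14, 6), (0))
= ((14, 6), (0))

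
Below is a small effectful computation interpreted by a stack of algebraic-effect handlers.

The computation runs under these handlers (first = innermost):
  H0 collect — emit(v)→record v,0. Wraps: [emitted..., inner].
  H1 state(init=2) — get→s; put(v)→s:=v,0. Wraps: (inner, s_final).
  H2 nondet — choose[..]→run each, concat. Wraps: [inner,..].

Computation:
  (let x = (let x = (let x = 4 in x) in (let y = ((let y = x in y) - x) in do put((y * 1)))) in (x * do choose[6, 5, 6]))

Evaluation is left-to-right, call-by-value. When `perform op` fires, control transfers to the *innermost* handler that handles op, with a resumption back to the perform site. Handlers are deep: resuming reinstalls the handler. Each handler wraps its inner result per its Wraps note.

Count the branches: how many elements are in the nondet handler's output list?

Answer: 3

Working:
put(0) @ H1 ⇒ s:=0
choose[6, 5, 6] @ H2
  branch[0] choose=6:
    H0 returns [0]
    H1 returns ([0], 0)
    H2 returns [([0], 0)]
  branch[1] choose=5:
    H0 returns [0]
    H1 returns ([0], 0)
    H2 returns [([0], 0)]
  branch[2] choose=6:
    H0 returns [0]
    H1 returns ([0], 0)
    H2 returns [([0], 0)]
= [([0], 0), ([0], 0), ([0], 0)]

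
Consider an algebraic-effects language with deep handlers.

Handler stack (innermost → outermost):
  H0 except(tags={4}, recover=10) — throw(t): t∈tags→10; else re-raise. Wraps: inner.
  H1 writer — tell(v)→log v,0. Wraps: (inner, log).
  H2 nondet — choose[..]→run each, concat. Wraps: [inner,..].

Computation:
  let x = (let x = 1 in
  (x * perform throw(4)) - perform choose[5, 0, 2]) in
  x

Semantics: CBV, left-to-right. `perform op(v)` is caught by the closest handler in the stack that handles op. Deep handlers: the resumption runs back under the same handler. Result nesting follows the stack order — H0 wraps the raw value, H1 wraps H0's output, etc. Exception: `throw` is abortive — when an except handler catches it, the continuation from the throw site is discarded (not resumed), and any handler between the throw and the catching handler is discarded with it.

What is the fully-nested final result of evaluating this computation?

Answer: [(10, ())]

Working:
throw(4) @ H0 caught ⇒ 10
H1 returns (10, ())
H2 returns [(10, ())]
= [(10, ())]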